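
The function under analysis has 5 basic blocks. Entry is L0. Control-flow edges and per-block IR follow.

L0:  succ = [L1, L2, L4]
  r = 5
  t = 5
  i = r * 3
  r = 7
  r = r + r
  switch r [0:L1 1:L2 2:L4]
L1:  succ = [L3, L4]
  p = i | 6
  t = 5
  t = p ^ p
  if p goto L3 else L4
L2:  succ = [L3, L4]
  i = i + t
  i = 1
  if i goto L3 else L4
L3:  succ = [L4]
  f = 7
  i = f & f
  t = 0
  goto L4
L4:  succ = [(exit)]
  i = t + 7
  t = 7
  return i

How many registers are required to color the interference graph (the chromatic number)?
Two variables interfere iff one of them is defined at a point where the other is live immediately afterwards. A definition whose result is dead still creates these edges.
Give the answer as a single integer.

Answer: 3

Derivation:
def/use:
  L0: def={i,r,t} ue=∅
  L1: def={p,t} ue={i}
  L2: def={i} ue={i,t}
  L3: def={f,i,t} ue=∅
  L4: def={i,t} ue={t}

Liveness:
  live L0: ∅→{i,t}
  live L1: {i}→{t}
  live L2: {i,t}→{t}
  live L3: ∅→{t}
  live L4: {t}→∅

Interference:
  f: ∅
  i: {r,t}
  p: {t}
  r: {i,t}
  t: {i,p,r}

Colouring:
  lower bound: {i,r,t} mutually conflict ⇒ χ ≥ 3
  assign f→R0 i→R1 p→R1 r→R2 t→R0 — no edge inside a register ⇒ χ ≤ 3
  χ = 3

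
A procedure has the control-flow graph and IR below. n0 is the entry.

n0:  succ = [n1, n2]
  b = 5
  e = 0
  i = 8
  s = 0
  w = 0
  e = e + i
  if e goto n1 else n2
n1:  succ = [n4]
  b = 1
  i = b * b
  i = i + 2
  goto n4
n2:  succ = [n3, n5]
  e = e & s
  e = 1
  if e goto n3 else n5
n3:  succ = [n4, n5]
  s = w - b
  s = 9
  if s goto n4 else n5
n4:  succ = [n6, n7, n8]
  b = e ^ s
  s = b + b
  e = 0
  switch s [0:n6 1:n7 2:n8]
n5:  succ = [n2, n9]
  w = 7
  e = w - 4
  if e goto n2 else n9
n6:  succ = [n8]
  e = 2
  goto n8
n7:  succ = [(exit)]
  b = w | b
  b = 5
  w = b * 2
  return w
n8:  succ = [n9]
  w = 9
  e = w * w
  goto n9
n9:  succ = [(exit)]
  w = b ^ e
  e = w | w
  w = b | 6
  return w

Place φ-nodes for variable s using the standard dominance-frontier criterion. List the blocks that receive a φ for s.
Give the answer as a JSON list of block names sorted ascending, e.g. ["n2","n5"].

idom tree: n1←n0 n2←n0 n3←n2 n4←n0 n5←n2 n6←n4 n7←n4 n8←n4 n9←n0
Dom∩ at merges:
  n2: preds {n0,n5}: {n0} ∩ {n0,n2,n5} = {n0}; idom=n0
  n4: preds {n1,n3}: {n0,n1} ∩ {n0,n2,n3} = {n0}; idom=n0
  n5: preds {n2,n3}: {n0,n2} ∩ {n0,n2,n3} = {n0,n2}; idom=n2
  n8: preds {n4,n6}: {n0,n4} ∩ {n0,n4,n6} = {n0,n4}; idom=n4
  n9: preds {n5,n8}: {n0,n2,n5} ∩ {n0,n4,n8} = {n0}; idom=n0

Frontier:
  n2←n0: walk · to n0
  n2←n5: walk n5→n2 to n0
  n4←n1: walk n1 to n0
  n4←n3: walk n3→n2 to n0
  n5←n2: walk · to n2
  n5←n3: walk n3 to n2
  n8←n4: walk · to n4
  n8←n6: walk n6 to n4
  n9←n5: walk n5→n2 to n0
  n9←n8: walk n8→n4 to n0
  n0: DF=∅
  n1: DF={n4}
  n2: DF={n2,n4,n9}
  n3: DF={n4,n5}
  n4: DF={n9}
  n5: DF={n2,n9}
  n6: DF={n8}
  n7: DF=∅
  n8: DF={n9}
  n9: DF=∅

φ for s: defs {n0,n3,n4}
  DF⁺ = {n2,n4,n5,n9}

Answer: ["n2", "n4", "n5", "n9"]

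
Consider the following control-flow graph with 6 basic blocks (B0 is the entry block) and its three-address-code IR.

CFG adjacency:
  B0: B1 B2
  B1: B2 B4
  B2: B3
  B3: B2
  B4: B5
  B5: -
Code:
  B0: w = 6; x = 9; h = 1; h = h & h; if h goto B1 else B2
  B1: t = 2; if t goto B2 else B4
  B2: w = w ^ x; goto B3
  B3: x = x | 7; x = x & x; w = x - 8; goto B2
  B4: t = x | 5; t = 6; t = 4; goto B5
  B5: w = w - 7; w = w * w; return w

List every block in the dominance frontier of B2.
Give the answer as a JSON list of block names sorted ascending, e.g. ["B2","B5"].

Answer: ["B2"]

Derivation:
idom tree: B1←B0 B2←B0 B3←B2 B4←B1 B5←B4
Dom at joins:
  B2: preds {B0,B1,B3}: {B0} ∩ {B0,B1} ∩ {B0,B2,B3} = {B0}; idom=B0

DF walk-up:
  B2←B0: walk · to B0
  B2←B1: walk B1 to B0
  B2←B3: walk B3→B2 to B0
  B0: DF=∅
  B1: DF={B2}
  B2: DF={B2}
  B3: DF={B2}
  B4: DF=∅
  B5: DF=∅

DF(B2) = ["B2"]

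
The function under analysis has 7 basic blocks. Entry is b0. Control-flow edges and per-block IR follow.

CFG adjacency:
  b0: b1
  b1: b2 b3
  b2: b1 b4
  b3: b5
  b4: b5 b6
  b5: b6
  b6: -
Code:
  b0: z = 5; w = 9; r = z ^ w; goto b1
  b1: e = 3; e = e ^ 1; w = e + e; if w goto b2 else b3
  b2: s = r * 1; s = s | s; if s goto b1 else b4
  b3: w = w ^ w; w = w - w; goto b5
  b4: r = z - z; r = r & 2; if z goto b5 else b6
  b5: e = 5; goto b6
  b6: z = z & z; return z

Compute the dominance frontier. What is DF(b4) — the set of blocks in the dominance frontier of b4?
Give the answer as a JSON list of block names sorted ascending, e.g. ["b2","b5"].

idom tree: b1←b0 b2←b1 b3←b1 b4←b2 b5←b1 b6←b1
Dom at joins:
  b1: preds {b0,b2}: {b0} ∩ {b0,b1,b2} = {b0}; idom=b0
  b5: preds {b3,b4}: {b0,b1,b3} ∩ {b0,b1,b2,b4} = {b0,b1}; idom=b1
  b6: preds {b4,b5}: {b0,b1,b2,b4} ∩ {b0,b1,b5} = {b0,b1}; idom=b1

DF walk-up:
  b1←b0: walk · to b0
  b1←b2: walk b2→b1 to b0
  b5←b3: walk b3 to b1
  b5←b4: walk b4→b2 to b1
  b6←b4: walk b4→b2 to b1
  b6←b5: walk b5 to b1
  b0 → ∅
  b1 → {b1}
  b2 → {b1,b5,b6}
  b3 → {b5}
  b4 → {b5,b6}
  b5 → {b6}
  b6 → ∅

DF(b4) = ["b5", "b6"]

Answer: ["b5", "b6"]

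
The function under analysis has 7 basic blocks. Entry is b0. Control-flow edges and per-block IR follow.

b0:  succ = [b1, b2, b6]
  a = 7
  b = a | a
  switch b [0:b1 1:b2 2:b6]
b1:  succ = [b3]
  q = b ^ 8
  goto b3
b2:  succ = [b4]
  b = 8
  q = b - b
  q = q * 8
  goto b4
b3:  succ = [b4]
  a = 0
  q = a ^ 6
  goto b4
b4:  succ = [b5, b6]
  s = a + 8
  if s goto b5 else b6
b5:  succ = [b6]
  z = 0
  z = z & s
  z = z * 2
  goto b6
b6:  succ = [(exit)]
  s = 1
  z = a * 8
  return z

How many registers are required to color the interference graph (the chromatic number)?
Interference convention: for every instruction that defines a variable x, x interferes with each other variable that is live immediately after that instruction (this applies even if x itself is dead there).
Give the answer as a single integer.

def/use:
  b0: {a,b} / ∅
  b1: {q} / {b}
  b2: {b,q} / ∅
  b3: {a,q} / ∅
  b4: {s} / {a}
  b5: {z} / {s}
  b6: {s,z} / {a}

Liveness:
  live b0: ∅→{a,b}
  live b1: {b}→∅
  live b2: {a}→{a}
  live b3: ∅→{a}
  live b4: {a}→{a,s}
  live b5: {a,s}→{a}
  live b6: {a}→∅

Interference:
  a↔{b,q,s,z}
  b↔{a}
  q↔{a}
  s↔{a,z}
  z↔{a,s}

Chromatic number:
  {a,s,z} pairwise interfere (3-clique) ⇒ χ ≥ 3
  assign a→R0 b→R1 q→R1 s→R1 z→R2 — no edge inside a register ⇒ χ ≤ 3
  χ = 3

Answer: 3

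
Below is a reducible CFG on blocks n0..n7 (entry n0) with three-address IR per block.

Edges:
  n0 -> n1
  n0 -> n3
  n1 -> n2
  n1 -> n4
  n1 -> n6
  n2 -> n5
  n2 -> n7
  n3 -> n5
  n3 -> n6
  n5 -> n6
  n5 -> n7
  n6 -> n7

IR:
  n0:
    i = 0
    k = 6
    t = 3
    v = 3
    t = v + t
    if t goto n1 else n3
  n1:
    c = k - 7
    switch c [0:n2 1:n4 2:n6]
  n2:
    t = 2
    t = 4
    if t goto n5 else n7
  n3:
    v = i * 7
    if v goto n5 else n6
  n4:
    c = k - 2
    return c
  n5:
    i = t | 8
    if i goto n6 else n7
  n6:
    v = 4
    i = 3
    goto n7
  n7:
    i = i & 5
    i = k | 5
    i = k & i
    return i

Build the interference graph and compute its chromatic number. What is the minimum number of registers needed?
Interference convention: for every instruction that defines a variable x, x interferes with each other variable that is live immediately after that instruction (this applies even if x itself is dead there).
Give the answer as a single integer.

Answer: 4

Analysis:
def/use:
  n0: {i,k,t,v} / ∅
  n1: {c} / {k}
  n2: {t} / ∅
  n3: {v} / {i}
  n4: {c} / {k}
  n5: {i} / {t}
  n6: {i,v} / ∅
  n7: {i} / {i,k}

Backward fixpoint:
  n0: in=∅ out={i,k,t}
  n1: in={i,k} out={i,k}
  n2: in={i,k} out={i,k,t}
  n3: in={i,k,t} out={k,t}
  n4: in={k} out=∅
  n5: in={k,t} out={i,k}
  n6: in={k} out={i,k}
  n7: in={i,k} out=∅

Interfere edges:
  c: {i,k}
  i: {c,k,t,v}
  k: {c,i,t,v}
  t: {i,k,v}
  v: {i,k,t}

Registers:
  clique {i,k,t,v} ⇒ need ≥ 4
  assign c→c2 i→c0 k→c1 t→c2 v→c3 — no edge inside a register ⇒ χ ≤ 4
  χ = 4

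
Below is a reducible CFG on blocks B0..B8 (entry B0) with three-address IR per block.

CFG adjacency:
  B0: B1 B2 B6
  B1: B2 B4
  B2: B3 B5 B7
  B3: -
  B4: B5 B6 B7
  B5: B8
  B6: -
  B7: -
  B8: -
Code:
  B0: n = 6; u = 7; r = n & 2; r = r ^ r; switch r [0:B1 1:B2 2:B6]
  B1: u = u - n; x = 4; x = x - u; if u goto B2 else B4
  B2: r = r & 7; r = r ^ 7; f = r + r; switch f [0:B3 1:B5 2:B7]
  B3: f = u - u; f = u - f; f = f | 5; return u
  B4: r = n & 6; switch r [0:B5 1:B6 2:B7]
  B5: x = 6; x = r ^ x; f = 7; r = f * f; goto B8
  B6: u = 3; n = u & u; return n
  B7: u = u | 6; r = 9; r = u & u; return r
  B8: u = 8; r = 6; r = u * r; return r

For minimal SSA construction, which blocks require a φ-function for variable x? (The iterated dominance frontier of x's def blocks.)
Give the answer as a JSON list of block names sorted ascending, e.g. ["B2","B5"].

idom tree: B1←B0 B2←B0 B3←B2 B4←B1 B5←B0 B6←B0 B7←B0 B8←B5
Join-block Dom:
  B2: preds {B0,B1}: {B0} ∩ {B0,B1} = {B0}; idom=B0
  B5: preds {B2,B4}: {B0,B2} ∩ {B0,B1,B4} = {B0}; idom=B0
  B6: preds {B0,B4}: {B0} ∩ {B0,B1,B4} = {B0}; idom=B0
  B7: preds {B2,B4}: {B0,B2} ∩ {B0,B1,B4} = {B0}; idom=B0

DF derivation:
  join B2 pred B0: · stop@B0
  join B2 pred B1: B1 stop@B0
  join B5 pred B2: B2 stop@B0
  join B5 pred B4: B4→B1 stop@B0
  join B6 pred B0: · stop@B0
  join B6 pred B4: B4→B1 stop@B0
  join B7 pred B2: B2 stop@B0
  join B7 pred B4: B4→B1 stop@B0
  B0 → ∅
  B1 → {B2,B5,B6,B7}
  B2 → {B5,B7}
  B3 → ∅
  B4 → {B5,B6,B7}
  B5 → ∅
  B6 → ∅
  B7 → ∅
  B8 → ∅

φ for x: defs {B1,B5}
  DF⁺ = {B2,B5,B6,B7}

Answer: ["B2", "B5", "B6", "B7"]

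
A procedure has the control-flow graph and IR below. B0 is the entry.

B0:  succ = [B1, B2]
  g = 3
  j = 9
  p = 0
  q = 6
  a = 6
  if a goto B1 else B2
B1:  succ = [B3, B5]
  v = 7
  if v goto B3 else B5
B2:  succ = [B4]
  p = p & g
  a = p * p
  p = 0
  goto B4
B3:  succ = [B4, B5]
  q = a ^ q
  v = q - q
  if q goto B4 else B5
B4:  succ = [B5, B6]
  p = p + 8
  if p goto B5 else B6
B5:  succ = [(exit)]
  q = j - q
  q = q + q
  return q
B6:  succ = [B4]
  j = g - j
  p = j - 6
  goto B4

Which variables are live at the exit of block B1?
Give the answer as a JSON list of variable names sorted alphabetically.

Answer: ["a", "g", "j", "p", "q"]

Derivation:
Block summaries:
  B0 def {a,g,j,p,q} use ∅
  B1 def {v} use ∅
  B2 def {a,p} use {g,p}
  B3 def {q,v} use {a,q}
  B4 def {p} use {p}
  B5 def {q} use {j,q}
  B6 def {j,p} use {g,j}

Liveness:
  B0 li=∅ lo={a,g,j,p,q}
  B1 li={a,g,j,p,q} lo={a,g,j,p,q}
  B2 li={g,j,p,q} lo={g,j,p,q}
  B3 li={a,g,j,p,q} lo={g,j,p,q}
  B4 li={g,j,p,q} lo={g,j,q}
  B5 li={j,q} lo=∅
  B6 li={g,j,q} lo={g,j,p,q}

live-out(B1) = ["a", "g", "j", "p", "q"]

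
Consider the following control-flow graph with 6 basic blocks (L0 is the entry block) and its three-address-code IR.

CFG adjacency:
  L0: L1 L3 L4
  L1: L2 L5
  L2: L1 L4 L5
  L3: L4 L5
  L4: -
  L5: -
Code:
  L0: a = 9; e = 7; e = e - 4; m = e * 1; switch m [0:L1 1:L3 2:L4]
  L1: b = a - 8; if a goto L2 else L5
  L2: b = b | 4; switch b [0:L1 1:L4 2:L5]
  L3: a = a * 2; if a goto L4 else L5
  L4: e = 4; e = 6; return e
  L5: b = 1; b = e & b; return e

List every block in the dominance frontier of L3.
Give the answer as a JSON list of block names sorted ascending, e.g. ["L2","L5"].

Answer: ["L4", "L5"]

Working:
idom tree: L1←L0 L2←L1 L3←L0 L4←L0 L5←L0
Join-block Dom:
  L1: preds {L0,L2}: {L0} ∩ {L0,L1,L2} = {L0}; idom=L0
  L4: preds {L0,L2,L3}: {L0} ∩ {L0,L1,L2} ∩ {L0,L3} = {L0}; idom=L0
  L5: preds {L1,L2,L3}: {L0,L1} ∩ {L0,L1,L2} ∩ {L0,L3} = {L0}; idom=L0

Frontier:
  L1←L0: walk · to L0
  L1←L2: walk L2→L1 to L0
  L4←L0: walk · to L0
  L4←L2: walk L2→L1 to L0
  L4←L3: walk L3 to L0
  L5←L1: walk L1 to L0
  L5←L2: walk L2→L1 to L0
  L5←L3: walk L3 to L0
  L0 → ∅
  L1 → {L1,L4,L5}
  L2 → {L1,L4,L5}
  L3 → {L4,L5}
  L4 → ∅
  L5 → ∅

DF(L3) = ["L4", "L5"]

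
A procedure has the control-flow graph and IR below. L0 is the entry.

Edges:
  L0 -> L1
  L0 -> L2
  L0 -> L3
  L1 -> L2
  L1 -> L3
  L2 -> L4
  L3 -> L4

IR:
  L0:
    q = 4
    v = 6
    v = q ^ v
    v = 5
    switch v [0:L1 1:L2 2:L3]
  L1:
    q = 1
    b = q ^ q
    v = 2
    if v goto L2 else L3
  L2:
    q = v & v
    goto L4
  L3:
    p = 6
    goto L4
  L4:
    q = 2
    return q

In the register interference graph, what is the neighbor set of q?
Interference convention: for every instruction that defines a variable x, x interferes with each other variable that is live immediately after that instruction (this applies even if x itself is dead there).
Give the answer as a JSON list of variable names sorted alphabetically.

Per-block:
  L0: def={q,v} ue=∅
  L1: def={b,q,v} ue=∅
  L2: def={q} ue={v}
  L3: def={p} ue=∅
  L4: def={q} ue=∅

Live sets:
  L0: in=∅ out={v}
  L1: in=∅ out={v}
  L2: in={v} out=∅
  L3: in=∅ out=∅
  L4: in=∅ out=∅

Conflict graph:
  b: ∅
  p: ∅
  q: {v}
  v: {q}

N(q) = ["v"]

Answer: ["v"]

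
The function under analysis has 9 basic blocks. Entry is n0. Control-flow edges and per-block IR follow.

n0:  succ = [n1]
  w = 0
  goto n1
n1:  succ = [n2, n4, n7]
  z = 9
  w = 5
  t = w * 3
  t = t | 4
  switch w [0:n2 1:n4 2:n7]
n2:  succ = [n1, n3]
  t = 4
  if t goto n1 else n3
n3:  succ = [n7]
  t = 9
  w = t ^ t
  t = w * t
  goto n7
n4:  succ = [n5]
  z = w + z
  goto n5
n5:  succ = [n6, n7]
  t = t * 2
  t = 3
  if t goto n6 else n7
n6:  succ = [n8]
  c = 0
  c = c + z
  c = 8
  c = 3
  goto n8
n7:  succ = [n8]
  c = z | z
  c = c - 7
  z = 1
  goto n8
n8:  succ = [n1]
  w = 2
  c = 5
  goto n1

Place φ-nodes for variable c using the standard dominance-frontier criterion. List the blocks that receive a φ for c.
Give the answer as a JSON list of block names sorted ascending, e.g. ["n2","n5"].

Answer: ["n1", "n8"]

Derivation:
idom tree: n1←n0 n2←n1 n3←n2 n4←n1 n5←n4 n6←n5 n7←n1 n8←n1
Join-block Dom:
  n1: preds {n0,n2,n8}: {n0} ∩ {n0,n1,n2} ∩ {n0,n1,n8} = {n0}; idom=n0
  n7: preds {n1,n3,n5}: {n0,n1} ∩ {n0,n1,n2,n3} ∩ {n0,n1,n4,n5} = {n0,n1}; idom=n1
  n8: preds {n6,n7}: {n0,n1,n4,n5,n6} ∩ {n0,n1,n7} = {n0,n1}; idom=n1

Frontier:
  join n1 pred n0: · stop@n0
  join n1 pred n2: n2→n1 stop@n0
  join n1 pred n8: n8→n1 stop@n0
  join n7 pred n1: · stop@n1
  join n7 pred n3: n3→n2 stop@n1
  join n7 pred n5: n5→n4 stop@n1
  join n8 pred n6: n6→n5→n4 stop@n1
  join n8 pred n7: n7 stop@n1
  DF(n0)=∅
  DF(n1)={n1}
  DF(n2)={n1,n7}
  DF(n3)={n7}
  DF(n4)={n7,n8}
  DF(n5)={n7,n8}
  DF(n6)={n8}
  DF(n7)={n8}
  DF(n8)={n1}

φ for c: defs {n6,n7,n8}
  DF⁺ = {n1,n8}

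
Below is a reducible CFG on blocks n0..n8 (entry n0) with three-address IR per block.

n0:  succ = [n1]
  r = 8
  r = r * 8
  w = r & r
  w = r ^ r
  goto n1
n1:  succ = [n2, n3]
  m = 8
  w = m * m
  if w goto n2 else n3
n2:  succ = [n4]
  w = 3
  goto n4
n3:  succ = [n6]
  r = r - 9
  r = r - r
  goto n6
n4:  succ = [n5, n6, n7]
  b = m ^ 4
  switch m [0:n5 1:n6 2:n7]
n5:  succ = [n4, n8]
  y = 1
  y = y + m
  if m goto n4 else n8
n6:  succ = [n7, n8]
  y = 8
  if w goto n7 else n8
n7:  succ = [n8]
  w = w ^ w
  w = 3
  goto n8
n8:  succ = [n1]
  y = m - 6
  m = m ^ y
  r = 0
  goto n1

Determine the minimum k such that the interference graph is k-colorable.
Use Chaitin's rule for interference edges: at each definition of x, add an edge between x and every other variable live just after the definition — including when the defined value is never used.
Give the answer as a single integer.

Answer: 3

Working:
Per-block:
  n0: {r,w} / ∅
  n1: {m,w} / ∅
  n2: {w} / ∅
  n3: {r} / {r}
  n4: {b} / {m}
  n5: {y} / {m}
  n6: {y} / {w}
  n7: {w} / {w}
  n8: {m,r,y} / {m}

Liveness:
  live n0: ∅→{r}
  live n1: {r}→{m,r,w}
  live n2: {m}→{m,w}
  live n3: {m,r,w}→{m,w}
  live n4: {m,w}→{m,w}
  live n5: {m,w}→{m,w}
  live n6: {m,w}→{m,w}
  live n7: {m,w}→{m}
  live n8: {m}→{r}

Conflict graph:
  b: {m,w}
  m: {b,r,w,y}
  r: {m,w}
  w: {b,m,r,y}
  y: {m,w}

Registers:
  {b,m,w} pairwise interfere (3-clique) ⇒ χ ≥ 3
  3-colouring: R0={m}  R1={w}  R2={b,r,y}
  χ = 3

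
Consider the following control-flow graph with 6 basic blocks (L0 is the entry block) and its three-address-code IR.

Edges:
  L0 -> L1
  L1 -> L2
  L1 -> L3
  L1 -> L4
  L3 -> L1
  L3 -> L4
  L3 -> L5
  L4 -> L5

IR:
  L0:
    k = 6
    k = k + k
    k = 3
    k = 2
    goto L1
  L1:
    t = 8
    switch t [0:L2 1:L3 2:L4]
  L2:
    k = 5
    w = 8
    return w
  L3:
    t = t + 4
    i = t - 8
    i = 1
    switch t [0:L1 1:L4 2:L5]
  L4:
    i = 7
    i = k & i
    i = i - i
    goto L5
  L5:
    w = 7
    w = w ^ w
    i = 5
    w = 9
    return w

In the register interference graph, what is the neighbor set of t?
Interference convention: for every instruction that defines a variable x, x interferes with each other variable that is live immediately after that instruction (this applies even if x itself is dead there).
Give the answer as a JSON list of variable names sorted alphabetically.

def/use:
  L0: {k} / ∅
  L1: {t} / ∅
  L2: {k,w} / ∅
  L3: {i,t} / {t}
  L4: {i} / {k}
  L5: {i,w} / ∅

Backward fixpoint:
  L0 li=∅ lo={k}
  L1 li={k} lo={k,t}
  L2 li=∅ lo=∅
  L3 li={k,t} lo={k}
  L4 li={k} lo=∅
  L5 li=∅ lo=∅

Conflict graph:
  i: {k,t}
  k: {i,t}
  t: {i,k}
  w: ∅

N(t) = ["i", "k"]

Answer: ["i", "k"]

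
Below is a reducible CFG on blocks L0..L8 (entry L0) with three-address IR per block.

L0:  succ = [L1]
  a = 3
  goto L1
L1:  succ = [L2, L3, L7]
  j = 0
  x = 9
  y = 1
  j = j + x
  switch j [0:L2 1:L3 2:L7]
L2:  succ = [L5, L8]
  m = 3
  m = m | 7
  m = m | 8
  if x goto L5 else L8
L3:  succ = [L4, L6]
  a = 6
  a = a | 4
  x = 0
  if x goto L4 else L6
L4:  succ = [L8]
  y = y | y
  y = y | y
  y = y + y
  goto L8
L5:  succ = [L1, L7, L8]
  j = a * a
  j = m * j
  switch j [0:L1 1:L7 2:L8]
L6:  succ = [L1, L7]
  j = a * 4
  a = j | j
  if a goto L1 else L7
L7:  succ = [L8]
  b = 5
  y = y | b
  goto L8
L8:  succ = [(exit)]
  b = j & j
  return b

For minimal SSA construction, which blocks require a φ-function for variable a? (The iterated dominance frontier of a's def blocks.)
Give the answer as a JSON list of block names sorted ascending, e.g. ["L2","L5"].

Answer: ["L1", "L7", "L8"]

Derivation:
idom tree: L1←L0 L2←L1 L3←L1 L4←L3 L5←L2 L6←L3 L7←L1 L8←L1
Dom at joins:
  L1: preds {L0,L5,L6}: {L0} ∩ {L0,L1,L2,L5} ∩ {L0,L1,L3,L6} = {L0}; idom=L0
  L7: preds {L1,L5,L6}: {L0,L1} ∩ {L0,L1,L2,L5} ∩ {L0,L1,L3,L6} = {L0,L1}; idom=L1
  L8: preds {L2,L4,L5,L7}: {L0,L1,L2} ∩ {L0,L1,L3,L4} ∩ {L0,L1,L2,L5} ∩ {L0,L1,L7} = {L0,L1}; idom=L1

DF derivation:
  join L1 pred L0: · stop@L0
  join L1 pred L5: L5→L2→L1 stop@L0
  join L1 pred L6: L6→L3→L1 stop@L0
  join L7 pred L1: · stop@L1
  join L7 pred L5: L5→L2 stop@L1
  join L7 pred L6: L6→L3 stop@L1
  join L8 pred L2: L2 stop@L1
  join L8 pred L4: L4→L3 stop@L1
  join L8 pred L5: L5→L2 stop@L1
  join L8 pred L7: L7 stop@L1
  DF(L0)=∅
  DF(L1)={L1}
  DF(L2)={L1,L7,L8}
  DF(L3)={L1,L7,L8}
  DF(L4)={L8}
  DF(L5)={L1,L7,L8}
  DF(L6)={L1,L7}
  DF(L7)={L8}
  DF(L8)=∅

φ for a: defs {L0,L3,L6}
  DF⁺ = {L1,L7,L8}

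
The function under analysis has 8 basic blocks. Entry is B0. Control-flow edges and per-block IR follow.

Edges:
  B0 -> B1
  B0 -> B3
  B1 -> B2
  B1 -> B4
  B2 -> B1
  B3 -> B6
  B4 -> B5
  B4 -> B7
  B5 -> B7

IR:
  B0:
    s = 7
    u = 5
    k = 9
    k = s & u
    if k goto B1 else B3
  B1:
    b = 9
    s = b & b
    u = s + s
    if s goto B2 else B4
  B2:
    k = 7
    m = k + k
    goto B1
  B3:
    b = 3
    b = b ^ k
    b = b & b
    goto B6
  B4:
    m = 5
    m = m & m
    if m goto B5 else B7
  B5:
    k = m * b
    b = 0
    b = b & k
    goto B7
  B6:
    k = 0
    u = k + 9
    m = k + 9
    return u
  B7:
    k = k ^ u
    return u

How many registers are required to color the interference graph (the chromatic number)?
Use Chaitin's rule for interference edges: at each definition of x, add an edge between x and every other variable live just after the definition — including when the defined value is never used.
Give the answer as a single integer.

Block summaries:
  B0: {k,s,u} / ∅
  B1: {b,s,u} / ∅
  B2: {k,m} / ∅
  B3: {b} / {k}
  B4: {m} / ∅
  B5: {b,k} / {b,m}
  B6: {k,m,u} / ∅
  B7: {k} / {k,u}

Live sets:
  B0 li=∅ lo={k}
  B1 li={k} lo={b,k,u}
  B2 li=∅ lo={k}
  B3 li={k} lo=∅
  B4 li={b,k,u} lo={b,k,m,u}
  B5 li={b,m,u} lo={k,u}
  B6 li=∅ lo=∅
  B7 li={k,u} lo=∅

Interfere edges:
  b: {k,m,s,u}
  k: {b,m,s,u}
  m: {b,k,u}
  s: {b,k,u}
  u: {b,k,m,s}

Registers:
  lower bound: {b,k,m,u} mutually conflict ⇒ χ ≥ 4
  4-colouring: c0={b}  c1={k}  c2={u}  c3={m,s}
  χ = 4

Answer: 4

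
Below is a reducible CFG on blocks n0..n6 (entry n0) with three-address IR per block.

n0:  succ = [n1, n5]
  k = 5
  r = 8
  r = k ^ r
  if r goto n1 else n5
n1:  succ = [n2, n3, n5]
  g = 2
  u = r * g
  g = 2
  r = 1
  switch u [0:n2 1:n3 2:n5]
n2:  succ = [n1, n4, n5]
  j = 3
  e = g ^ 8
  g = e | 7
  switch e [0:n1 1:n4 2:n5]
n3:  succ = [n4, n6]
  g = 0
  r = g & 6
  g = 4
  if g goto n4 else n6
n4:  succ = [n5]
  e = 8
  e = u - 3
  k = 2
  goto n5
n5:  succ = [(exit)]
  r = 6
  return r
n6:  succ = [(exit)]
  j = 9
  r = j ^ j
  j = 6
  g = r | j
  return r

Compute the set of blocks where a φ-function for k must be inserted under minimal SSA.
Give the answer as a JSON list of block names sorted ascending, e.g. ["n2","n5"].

idom tree: n1←n0 n2←n1 n3←n1 n4←n1 n5←n0 n6←n3
Dom at joins:
  n1: preds {n0,n2}: {n0} ∩ {n0,n1,n2} = {n0}; idom=n0
  n4: preds {n2,n3}: {n0,n1,n2} ∩ {n0,n1,n3} = {n0,n1}; idom=n1
  n5: preds {n0,n1,n2,n4}: {n0} ∩ {n0,n1} ∩ {n0,n1,n2} ∩ {n0,n1,n4} = {n0}; idom=n0

Frontier:
  n1←n0: walk · to n0
  n1←n2: walk n2→n1 to n0
  n4←n2: walk n2 to n1
  n4←n3: walk n3 to n1
  n5←n0: walk · to n0
  n5←n1: walk n1 to n0
  n5←n2: walk n2→n1 to n0
  n5←n4: walk n4→n1 to n0
  DF(n0)=∅
  DF(n1)={n1,n5}
  DF(n2)={n1,n4,n5}
  DF(n3)={n4}
  DF(n4)={n5}
  DF(n5)=∅
  DF(n6)=∅

φ for k: defs {n0,n4}
  DF⁺ = {n5}

Answer: ["n5"]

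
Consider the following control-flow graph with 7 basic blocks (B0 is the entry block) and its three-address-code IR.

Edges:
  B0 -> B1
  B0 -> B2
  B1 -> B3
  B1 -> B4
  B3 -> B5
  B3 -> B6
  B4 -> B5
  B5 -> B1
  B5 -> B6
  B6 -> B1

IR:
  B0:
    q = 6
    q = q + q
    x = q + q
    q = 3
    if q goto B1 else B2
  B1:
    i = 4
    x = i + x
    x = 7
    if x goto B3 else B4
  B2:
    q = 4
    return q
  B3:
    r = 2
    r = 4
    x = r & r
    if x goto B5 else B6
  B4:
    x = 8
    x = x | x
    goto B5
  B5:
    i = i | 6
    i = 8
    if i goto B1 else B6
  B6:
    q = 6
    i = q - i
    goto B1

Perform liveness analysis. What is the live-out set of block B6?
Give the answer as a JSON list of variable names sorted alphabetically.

Answer: ["x"]

Working:
Block summaries:
  B0: {q,x} / ∅
  B1: {i,x} / {x}
  B2: {q} / ∅
  B3: {r,x} / ∅
  B4: {x} / ∅
  B5: {i} / {i}
  B6: {i,q} / {i}

Liveness:
  B0 li=∅ lo={x}
  B1 li={x} lo={i}
  B2 li=∅ lo=∅
  B3 li={i} lo={i,x}
  B4 li={i} lo={i,x}
  B5 li={i,x} lo={i,x}
  B6 li={i,x} lo={x}

live-out(B6) = ["x"]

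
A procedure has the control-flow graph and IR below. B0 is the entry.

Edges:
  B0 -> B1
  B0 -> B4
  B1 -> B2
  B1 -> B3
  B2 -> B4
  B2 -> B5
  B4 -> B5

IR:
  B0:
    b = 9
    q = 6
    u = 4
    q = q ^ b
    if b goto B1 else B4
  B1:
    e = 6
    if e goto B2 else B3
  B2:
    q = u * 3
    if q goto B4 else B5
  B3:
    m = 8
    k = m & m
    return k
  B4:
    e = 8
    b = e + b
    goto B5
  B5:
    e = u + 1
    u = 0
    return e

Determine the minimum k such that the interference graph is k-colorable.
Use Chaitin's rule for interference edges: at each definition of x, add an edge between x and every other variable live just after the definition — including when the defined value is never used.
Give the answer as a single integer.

Block summaries:
  B0: {b,q,u} / ∅
  B1: {e} / ∅
  B2: {q} / {u}
  B3: {k,m} / ∅
  B4: {b,e} / {b}
  B5: {e,u} / {u}

Liveness:
  B0: in=∅ out={b,u}
  B1: in={b,u} out={b,u}
  B2: in={b,u} out={b,u}
  B3: in=∅ out=∅
  B4: in={b,u} out={u}
  B5: in={u} out=∅

Conflict graph:
  b — {e,q,u}
  e — {b,u}
  k — ∅
  m — ∅
  q — {b,u}
  u — {b,e,q}

Registers:
  clique {b,e,u} ⇒ need ≥ 3
  3-colouring: r0={b,k,m}  r1={u}  r2={e,q}
  χ = 3

Answer: 3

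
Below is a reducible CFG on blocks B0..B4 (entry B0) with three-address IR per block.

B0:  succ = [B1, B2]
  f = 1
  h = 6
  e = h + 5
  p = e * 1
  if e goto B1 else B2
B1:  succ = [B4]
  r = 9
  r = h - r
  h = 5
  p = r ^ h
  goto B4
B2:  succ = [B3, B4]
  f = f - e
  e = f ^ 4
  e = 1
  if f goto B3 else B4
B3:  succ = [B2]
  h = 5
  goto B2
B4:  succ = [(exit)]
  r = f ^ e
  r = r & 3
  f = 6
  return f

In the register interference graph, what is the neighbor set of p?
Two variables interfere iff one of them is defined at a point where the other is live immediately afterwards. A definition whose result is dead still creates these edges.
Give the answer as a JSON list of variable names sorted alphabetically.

Answer: ["e", "f", "h"]

Working:
Per-block:
  B0: def={e,f,h,p} ue=∅
  B1: def={h,p,r} ue={h}
  B2: def={e,f} ue={e,f}
  B3: def={h} ue=∅
  B4: def={f,r} ue={e,f}

Liveness:
  B0 li=∅ lo={e,f,h}
  B1 li={e,f,h} lo={e,f}
  B2 li={e,f} lo={e,f}
  B3 li={e,f} lo={e,f}
  B4 li={e,f} lo=∅

Conflict graph:
  e↔{f,h,p,r}
  f↔{e,h,p,r}
  h↔{e,f,p,r}
  p↔{e,f,h}
  r↔{e,f,h}

N(p) = ["e", "f", "h"]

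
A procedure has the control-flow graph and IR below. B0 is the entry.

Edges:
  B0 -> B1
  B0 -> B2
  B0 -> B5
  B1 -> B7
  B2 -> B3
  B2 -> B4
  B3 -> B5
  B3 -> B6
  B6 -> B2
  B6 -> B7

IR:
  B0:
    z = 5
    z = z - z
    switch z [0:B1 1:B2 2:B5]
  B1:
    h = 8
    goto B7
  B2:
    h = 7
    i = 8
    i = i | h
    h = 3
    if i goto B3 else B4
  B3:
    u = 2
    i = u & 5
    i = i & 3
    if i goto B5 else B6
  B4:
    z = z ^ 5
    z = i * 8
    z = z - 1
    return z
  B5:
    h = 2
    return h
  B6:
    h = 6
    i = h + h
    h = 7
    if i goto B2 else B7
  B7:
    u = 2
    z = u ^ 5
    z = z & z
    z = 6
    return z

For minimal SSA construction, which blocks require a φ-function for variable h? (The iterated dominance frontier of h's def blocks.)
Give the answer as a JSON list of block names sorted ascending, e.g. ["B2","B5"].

Answer: ["B2", "B5", "B7"]

Derivation:
idom tree: B1←B0 B2←B0 B3←B2 B4←B2 B5←B0 B6←B3 B7←B0
Dom at joins:
  B2: preds {B0,B6}: {B0} ∩ {B0,B2,B3,B6} = {B0}; idom=B0
  B5: preds {B0,B3}: {B0} ∩ {B0,B2,B3} = {B0}; idom=B0
  B7: preds {B1,B6}: {B0,B1} ∩ {B0,B2,B3,B6} = {B0}; idom=B0

DF walk-up:
  join B2 pred B0: · stop@B0
  join B2 pred B6: B6→B3→B2 stop@B0
  join B5 pred B0: · stop@B0
  join B5 pred B3: B3→B2 stop@B0
  join B7 pred B1: B1 stop@B0
  join B7 pred B6: B6→B3→B2 stop@B0
  B0: DF=∅
  B1: DF={B7}
  B2: DF={B2,B5,B7}
  B3: DF={B2,B5,B7}
  B4: DF=∅
  B5: DF=∅
  B6: DF={B2,B7}
  B7: DF=∅

φ for h: defs {B1,B2,B5,B6}
  DF⁺ = {B2,B5,B7}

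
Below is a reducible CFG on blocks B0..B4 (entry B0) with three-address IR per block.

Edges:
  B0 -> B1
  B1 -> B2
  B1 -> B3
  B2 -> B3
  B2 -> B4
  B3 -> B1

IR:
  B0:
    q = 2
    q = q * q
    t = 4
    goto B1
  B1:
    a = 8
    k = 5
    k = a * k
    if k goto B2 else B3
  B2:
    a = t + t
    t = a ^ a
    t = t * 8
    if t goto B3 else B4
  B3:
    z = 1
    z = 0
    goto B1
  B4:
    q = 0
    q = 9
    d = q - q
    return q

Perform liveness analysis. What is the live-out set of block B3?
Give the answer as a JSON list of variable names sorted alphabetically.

Answer: ["t"]

Working:
def/use:
  B0: {q,t} / ∅
  B1: {a,k} / ∅
  B2: {a,t} / {t}
  B3: {z} / ∅
  B4: {d,q} / ∅

Liveness:
  B0 li=∅ lo={t}
  B1 li={t} lo={t}
  B2 li={t} lo={t}
  B3 li={t} lo={t}
  B4 li=∅ lo=∅

live-out(B3) = ["t"]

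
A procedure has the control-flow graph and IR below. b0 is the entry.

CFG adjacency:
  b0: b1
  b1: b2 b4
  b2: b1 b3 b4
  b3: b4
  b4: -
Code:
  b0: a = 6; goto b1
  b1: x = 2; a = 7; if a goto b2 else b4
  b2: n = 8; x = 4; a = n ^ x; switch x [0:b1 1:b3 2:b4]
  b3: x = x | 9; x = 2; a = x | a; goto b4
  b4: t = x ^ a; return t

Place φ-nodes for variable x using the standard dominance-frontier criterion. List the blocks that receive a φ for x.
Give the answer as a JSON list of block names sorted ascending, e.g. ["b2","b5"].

idom tree: b1←b0 b2←b1 b3←b2 b4←b1
Dom at joins:
  b1: preds {b0,b2}: {b0} ∩ {b0,b1,b2} = {b0}; idom=b0
  b4: preds {b1,b2,b3}: {b0,b1} ∩ {b0,b1,b2} ∩ {b0,b1,b2,b3} = {b0,b1}; idom=b1

DF walk-up:
  b1←b0: walk · to b0
  b1←b2: walk b2→b1 to b0
  b4←b1: walk · to b1
  b4←b2: walk b2 to b1
  b4←b3: walk b3→b2 to b1
  DF(b0)=∅
  DF(b1)={b1}
  DF(b2)={b1,b4}
  DF(b3)={b4}
  DF(b4)=∅

φ for x: defs {b1,b2,b3}
  DF⁺ = {b1,b4}

Answer: ["b1", "b4"]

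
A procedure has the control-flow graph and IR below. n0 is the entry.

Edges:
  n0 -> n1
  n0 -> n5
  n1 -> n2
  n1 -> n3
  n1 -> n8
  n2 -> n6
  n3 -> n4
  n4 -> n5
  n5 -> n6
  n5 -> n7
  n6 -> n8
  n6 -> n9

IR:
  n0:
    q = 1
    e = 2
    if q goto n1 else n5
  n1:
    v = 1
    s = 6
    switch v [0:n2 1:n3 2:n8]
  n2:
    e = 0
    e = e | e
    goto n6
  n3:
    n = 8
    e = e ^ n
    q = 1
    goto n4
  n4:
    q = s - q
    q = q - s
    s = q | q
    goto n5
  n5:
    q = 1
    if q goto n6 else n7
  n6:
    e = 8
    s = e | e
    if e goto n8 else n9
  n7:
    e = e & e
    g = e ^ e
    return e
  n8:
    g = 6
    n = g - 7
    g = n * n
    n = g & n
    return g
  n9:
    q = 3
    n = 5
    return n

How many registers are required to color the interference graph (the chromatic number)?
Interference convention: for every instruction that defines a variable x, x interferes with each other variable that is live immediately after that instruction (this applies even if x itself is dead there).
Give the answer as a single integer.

Answer: 3

Analysis:
Block summaries:
  n0: {e,q} / ∅
  n1: {s,v} / ∅
  n2: {e} / ∅
  n3: {e,n,q} / {e}
  n4: {q,s} / {q,s}
  n5: {q} / ∅
  n6: {e,s} / ∅
  n7: {e,g} / {e}
  n8: {g,n} / ∅
  n9: {n,q} / ∅

Backward fixpoint:
  live n0: ∅→{e}
  live n1: {e}→{e,s}
  live n2: ∅→∅
  live n3: {e,s}→{e,q,s}
  live n4: {e,q,s}→{e}
  live n5: {e}→{e}
  live n6: ∅→∅
  live n7: {e}→∅
  live n8: ∅→∅
  live n9: ∅→∅

Interference:
  e↔{g,n,q,s,v}
  g↔{e,n}
  n↔{e,g,s}
  q↔{e,s}
  s↔{e,n,q,v}
  v↔{e,s}

Registers:
  lower bound: {e,g,n} mutually conflict ⇒ χ ≥ 3
  3-colouring: R0={e}  R1={g,s}  R2={n,q,v}
  χ = 3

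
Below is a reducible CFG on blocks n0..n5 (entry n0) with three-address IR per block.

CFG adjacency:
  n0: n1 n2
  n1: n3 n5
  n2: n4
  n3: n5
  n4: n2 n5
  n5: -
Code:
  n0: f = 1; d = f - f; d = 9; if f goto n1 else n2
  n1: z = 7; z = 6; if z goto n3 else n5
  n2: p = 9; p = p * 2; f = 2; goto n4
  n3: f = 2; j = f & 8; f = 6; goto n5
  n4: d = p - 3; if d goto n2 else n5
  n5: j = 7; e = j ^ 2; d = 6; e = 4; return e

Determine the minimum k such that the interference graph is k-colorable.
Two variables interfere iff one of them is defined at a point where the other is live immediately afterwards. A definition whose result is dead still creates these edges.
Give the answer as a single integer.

Answer: 2

Analysis:
Per-block:
  n0 def {d,f} use ∅
  n1 def {z} use ∅
  n2 def {f,p} use ∅
  n3 def {f,j} use ∅
  n4 def {d} use {p}
  n5 def {d,e,j} use ∅

Liveness:
  n0: in=∅ out=∅
  n1: in=∅ out=∅
  n2: in=∅ out={p}
  n3: in=∅ out=∅
  n4: in={p} out=∅
  n5: in=∅ out=∅

Conflict graph:
  d↔{f}
  e↔∅
  f↔{d,p}
  j↔∅
  p↔{f}
  z↔∅

Chromatic number:
  clique {d,f} ⇒ need ≥ 2
  assign d→R1 e→R0 f→R0 j→R0 p→R1 z→R0 — no edge inside a register ⇒ χ ≤ 2
  χ = 2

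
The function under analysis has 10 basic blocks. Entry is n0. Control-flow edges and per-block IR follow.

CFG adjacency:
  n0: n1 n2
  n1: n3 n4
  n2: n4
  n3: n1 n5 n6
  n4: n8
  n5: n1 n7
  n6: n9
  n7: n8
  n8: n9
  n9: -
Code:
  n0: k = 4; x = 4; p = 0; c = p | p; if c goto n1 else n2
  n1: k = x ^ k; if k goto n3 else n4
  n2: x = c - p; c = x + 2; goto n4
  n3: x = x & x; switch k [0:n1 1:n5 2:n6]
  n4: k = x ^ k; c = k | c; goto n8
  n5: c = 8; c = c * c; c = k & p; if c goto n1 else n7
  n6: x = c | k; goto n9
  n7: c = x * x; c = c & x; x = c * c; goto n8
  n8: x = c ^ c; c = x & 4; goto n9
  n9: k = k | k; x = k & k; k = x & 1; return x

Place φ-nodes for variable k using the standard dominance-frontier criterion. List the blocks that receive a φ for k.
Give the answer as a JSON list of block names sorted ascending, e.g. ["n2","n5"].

Answer: ["n1", "n4", "n8", "n9"]

Derivation:
idom tree: n1←n0 n2←n0 n3←n1 n4←n0 n5←n3 n6←n3 n7←n5 n8←n0 n9←n0
Join-block Dom:
  n1: preds {n0,n3,n5}: {n0} ∩ {n0,n1,n3} ∩ {n0,n1,n3,n5} = {n0}; idom=n0
  n4: preds {n1,n2}: {n0,n1} ∩ {n0,n2} = {n0}; idom=n0
  n8: preds {n4,n7}: {n0,n4} ∩ {n0,n1,n3,n5,n7} = {n0}; idom=n0
  n9: preds {n6,n8}: {n0,n1,n3,n6} ∩ {n0,n8} = {n0}; idom=n0

DF walk-up:
  join n1 pred n0: · stop@n0
  join n1 pred n3: n3→n1 stop@n0
  join n1 pred n5: n5→n3→n1 stop@n0
  join n4 pred n1: n1 stop@n0
  join n4 pred n2: n2 stop@n0
  join n8 pred n4: n4 stop@n0
  join n8 pred n7: n7→n5→n3→n1 stop@n0
  join n9 pred n6: n6→n3→n1 stop@n0
  join n9 pred n8: n8 stop@n0
  n0 → ∅
  n1 → {n1,n4,n8,n9}
  n2 → {n4}
  n3 → {n1,n8,n9}
  n4 → {n8}
  n5 → {n1,n8}
  n6 → {n9}
  n7 → {n8}
  n8 → {n9}
  n9 → ∅

φ for k: defs {n0,n1,n4,n9}
  DF⁺ = {n1,n4,n8,n9}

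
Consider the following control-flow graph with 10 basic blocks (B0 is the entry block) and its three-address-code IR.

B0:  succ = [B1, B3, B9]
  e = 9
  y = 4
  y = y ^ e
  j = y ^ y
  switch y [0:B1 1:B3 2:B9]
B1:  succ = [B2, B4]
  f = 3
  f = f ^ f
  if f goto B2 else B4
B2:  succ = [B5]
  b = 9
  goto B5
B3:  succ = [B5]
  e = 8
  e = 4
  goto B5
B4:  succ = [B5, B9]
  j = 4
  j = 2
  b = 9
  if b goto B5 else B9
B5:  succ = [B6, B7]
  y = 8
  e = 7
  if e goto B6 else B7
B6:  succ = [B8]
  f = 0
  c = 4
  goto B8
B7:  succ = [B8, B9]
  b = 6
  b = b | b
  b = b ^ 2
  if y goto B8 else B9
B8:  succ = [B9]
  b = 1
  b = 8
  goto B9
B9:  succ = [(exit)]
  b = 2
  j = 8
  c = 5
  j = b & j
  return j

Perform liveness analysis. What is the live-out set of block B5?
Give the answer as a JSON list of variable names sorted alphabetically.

Block summaries:
  B0 def {e,j,y} use ∅
  B1 def {f} use ∅
  B2 def {b} use ∅
  B3 def {e} use ∅
  B4 def {b,j} use ∅
  B5 def {e,y} use ∅
  B6 def {c,f} use ∅
  B7 def {b} use {y}
  B8 def {b} use ∅
  B9 def {b,c,j} use ∅

Live sets:
  B0: in=∅ out=∅
  B1: in=∅ out=∅
  B2: in=∅ out=∅
  B3: in=∅ out=∅
  B4: in=∅ out=∅
  B5: in=∅ out={y}
  B6: in=∅ out=∅
  B7: in={y} out=∅
  B8: in=∅ out=∅
  B9: in=∅ out=∅

live-out(B5) = ["y"]

Answer: ["y"]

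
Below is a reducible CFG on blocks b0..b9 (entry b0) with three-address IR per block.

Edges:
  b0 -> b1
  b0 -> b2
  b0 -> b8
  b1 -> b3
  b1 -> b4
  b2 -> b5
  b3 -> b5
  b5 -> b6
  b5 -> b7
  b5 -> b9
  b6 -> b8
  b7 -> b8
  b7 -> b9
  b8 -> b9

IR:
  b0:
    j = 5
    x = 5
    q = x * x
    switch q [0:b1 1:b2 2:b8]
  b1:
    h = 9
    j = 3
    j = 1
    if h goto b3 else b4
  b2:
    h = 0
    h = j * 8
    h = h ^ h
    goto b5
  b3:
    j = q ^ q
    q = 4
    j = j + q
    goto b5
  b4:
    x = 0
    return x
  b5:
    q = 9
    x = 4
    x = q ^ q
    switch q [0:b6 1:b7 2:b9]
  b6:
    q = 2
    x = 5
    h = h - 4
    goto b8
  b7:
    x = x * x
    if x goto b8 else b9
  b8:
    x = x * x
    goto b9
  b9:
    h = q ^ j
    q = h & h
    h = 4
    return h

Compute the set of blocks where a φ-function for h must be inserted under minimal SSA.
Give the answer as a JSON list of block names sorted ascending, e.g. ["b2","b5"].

idom tree: b1←b0 b2←b0 b3←b1 b4←b1 b5←b0 b6←b5 b7←b5 b8←b0 b9←b0
Dom at joins:
  b5: preds {b2,b3}: {b0,b2} ∩ {b0,b1,b3} = {b0}; idom=b0
  b8: preds {b0,b6,b7}: {b0} ∩ {b0,b5,b6} ∩ {b0,b5,b7} = {b0}; idom=b0
  b9: preds {b5,b7,b8}: {b0,b5} ∩ {b0,b5,b7} ∩ {b0,b8} = {b0}; idom=b0

DF walk-up:
  join b5 pred b2: b2 stop@b0
  join b5 pred b3: b3→b1 stop@b0
  join b8 pred b0: · stop@b0
  join b8 pred b6: b6→b5 stop@b0
  join b8 pred b7: b7→b5 stop@b0
  join b9 pred b5: b5 stop@b0
  join b9 pred b7: b7→b5 stop@b0
  join b9 pred b8: b8 stop@b0
  DF(b0)=∅
  DF(b1)={b5}
  DF(b2)={b5}
  DF(b3)={b5}
  DF(b4)=∅
  DF(b5)={b8,b9}
  DF(b6)={b8}
  DF(b7)={b8,b9}
  DF(b8)={b9}
  DF(b9)=∅

φ for h: defs {b1,b2,b6,b9}
  DF⁺ = {b5,b8,b9}

Answer: ["b5", "b8", "b9"]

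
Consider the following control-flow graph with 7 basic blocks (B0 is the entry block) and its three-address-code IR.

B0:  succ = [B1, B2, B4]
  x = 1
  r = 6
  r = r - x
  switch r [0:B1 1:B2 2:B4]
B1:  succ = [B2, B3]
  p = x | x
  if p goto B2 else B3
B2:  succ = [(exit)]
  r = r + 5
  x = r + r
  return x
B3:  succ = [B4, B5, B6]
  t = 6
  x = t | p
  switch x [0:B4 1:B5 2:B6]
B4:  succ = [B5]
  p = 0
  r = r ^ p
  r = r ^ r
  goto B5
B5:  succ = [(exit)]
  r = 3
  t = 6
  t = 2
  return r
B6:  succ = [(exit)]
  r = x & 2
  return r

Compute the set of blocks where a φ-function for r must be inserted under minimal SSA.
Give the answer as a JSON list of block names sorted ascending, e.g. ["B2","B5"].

idom tree: B1←B0 B2←B0 B3←B1 B4←B0 B5←B0 B6←B3
Dom∩ at merges:
  B2: preds {B0,B1}: {B0} ∩ {B0,B1} = {B0}; idom=B0
  B4: preds {B0,B3}: {B0} ∩ {B0,B1,B3} = {B0}; idom=B0
  B5: preds {B3,B4}: {B0,B1,B3} ∩ {B0,B4} = {B0}; idom=B0

DF derivation:
  join B2 pred B0: · stop@B0
  join B2 pred B1: B1 stop@B0
  join B4 pred B0: · stop@B0
  join B4 pred B3: B3→B1 stop@B0
  join B5 pred B3: B3→B1 stop@B0
  join B5 pred B4: B4 stop@B0
  B0 → ∅
  B1 → {B2,B4,B5}
  B2 → ∅
  B3 → {B4,B5}
  B4 → {B5}
  B5 → ∅
  B6 → ∅

φ for r: defs {B0,B2,B4,B5,B6}
  DF⁺ = {B5}

Answer: ["B5"]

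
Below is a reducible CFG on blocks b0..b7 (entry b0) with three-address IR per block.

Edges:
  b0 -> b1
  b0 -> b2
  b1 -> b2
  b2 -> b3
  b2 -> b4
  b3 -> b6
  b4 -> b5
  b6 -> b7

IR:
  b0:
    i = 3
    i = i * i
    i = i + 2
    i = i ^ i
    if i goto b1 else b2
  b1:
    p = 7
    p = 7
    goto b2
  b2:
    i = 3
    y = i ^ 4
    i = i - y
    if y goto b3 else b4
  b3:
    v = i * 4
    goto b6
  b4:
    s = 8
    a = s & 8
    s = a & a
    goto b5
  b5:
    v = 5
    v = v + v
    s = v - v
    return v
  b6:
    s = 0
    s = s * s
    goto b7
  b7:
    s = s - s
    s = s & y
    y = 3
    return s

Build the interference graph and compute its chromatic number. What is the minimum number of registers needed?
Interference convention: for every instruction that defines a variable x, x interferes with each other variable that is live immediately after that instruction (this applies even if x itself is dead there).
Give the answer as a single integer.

Answer: 3

Analysis:
Block summaries:
  b0 def {i} use ∅
  b1 def {p} use ∅
  b2 def {i,y} use ∅
  b3 def {v} use {i}
  b4 def {a,s} use ∅
  b5 def {s,v} use ∅
  b6 def {s} use ∅
  b7 def {s,y} use {s,y}

Live sets:
  b0: in=∅ out=∅
  b1: in=∅ out=∅
  b2: in=∅ out={i,y}
  b3: in={i,y} out={y}
  b4: in=∅ out=∅
  b5: in=∅ out=∅
  b6: in={y} out={s,y}
  b7: in={s,y} out=∅

Interfere edges:
  a↔∅
  i↔{y}
  p↔∅
  s↔{v,y}
  v↔{s,y}
  y↔{i,s,v}

Registers:
  lower bound: {s,v,y} mutually conflict ⇒ χ ≥ 3
  3-colouring: R0={a,p,y}  R1={i,s}  R2={v}
  χ = 3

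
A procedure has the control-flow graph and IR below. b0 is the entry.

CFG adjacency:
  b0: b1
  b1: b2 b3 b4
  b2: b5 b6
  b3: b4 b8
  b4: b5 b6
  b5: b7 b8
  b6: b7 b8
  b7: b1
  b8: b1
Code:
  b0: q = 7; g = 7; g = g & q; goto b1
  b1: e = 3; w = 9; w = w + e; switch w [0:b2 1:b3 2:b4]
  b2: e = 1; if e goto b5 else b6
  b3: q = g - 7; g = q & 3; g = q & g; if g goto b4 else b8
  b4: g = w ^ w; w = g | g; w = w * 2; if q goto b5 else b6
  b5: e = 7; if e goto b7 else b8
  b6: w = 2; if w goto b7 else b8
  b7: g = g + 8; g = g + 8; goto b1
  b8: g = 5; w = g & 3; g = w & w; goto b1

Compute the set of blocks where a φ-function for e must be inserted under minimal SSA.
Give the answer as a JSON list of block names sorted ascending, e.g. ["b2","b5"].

Answer: ["b1", "b5", "b6", "b7", "b8"]

Analysis:
idom tree: b1←b0 b2←b1 b3←b1 b4←b1 b5←b1 b6←b1 b7←b1 b8←b1
Dom at joins:
  b1: preds {b0,b7,b8}: {b0} ∩ {b0,b1,b7} ∩ {b0,b1,b8} = {b0}; idom=b0
  b4: preds {b1,b3}: {b0,b1} ∩ {b0,b1,b3} = {b0,b1}; idom=b1
  b5: preds {b2,b4}: {b0,b1,b2} ∩ {b0,b1,b4} = {b0,b1}; idom=b1
  b6: preds {b2,b4}: {b0,b1,b2} ∩ {b0,b1,b4} = {b0,b1}; idom=b1
  b7: preds {b5,b6}: {b0,b1,b5} ∩ {b0,b1,b6} = {b0,b1}; idom=b1
  b8: preds {b3,b5,b6}: {b0,b1,b3} ∩ {b0,b1,b5} ∩ {b0,b1,b6} = {b0,b1}; idom=b1

Frontier:
  join b1 pred b0: · stop@b0
  join b1 pred b7: b7→b1 stop@b0
  join b1 pred b8: b8→b1 stop@b0
  join b4 pred b1: · stop@b1
  join b4 pred b3: b3 stop@b1
  join b5 pred b2: b2 stop@b1
  join b5 pred b4: b4 stop@b1
  join b6 pred b2: b2 stop@b1
  join b6 pred b4: b4 stop@b1
  join b7 pred b5: b5 stop@b1
  join b7 pred b6: b6 stop@b1
  join b8 pred b3: b3 stop@b1
  join b8 pred b5: b5 stop@b1
  join b8 pred b6: b6 stop@b1
  b0 → ∅
  b1 → {b1}
  b2 → {b5,b6}
  b3 → {b4,b8}
  b4 → {b5,b6}
  b5 → {b7,b8}
  b6 → {b7,b8}
  b7 → {b1}
  b8 → {b1}

φ for e: defs {b1,b2,b5}
  DF⁺ = {b1,b5,b6,b7,b8}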